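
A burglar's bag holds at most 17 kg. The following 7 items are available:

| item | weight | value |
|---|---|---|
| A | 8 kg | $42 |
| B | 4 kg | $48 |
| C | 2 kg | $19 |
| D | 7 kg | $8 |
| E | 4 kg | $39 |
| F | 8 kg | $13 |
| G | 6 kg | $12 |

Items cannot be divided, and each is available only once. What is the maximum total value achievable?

Check high-value combinations within 17 kg:
- A+B+E: weight 8+4+4=16, value 42+48+39=129
- B+C+E+G: weight 4+2+4+6=16, value 48+19+39+12=118
- B+C+D+E: weight 4+2+7+4=17, value 48+19+8+39=114
- A+B+C: weight 8+4+2=14, value 42+48+19=109
Best: $129.

$129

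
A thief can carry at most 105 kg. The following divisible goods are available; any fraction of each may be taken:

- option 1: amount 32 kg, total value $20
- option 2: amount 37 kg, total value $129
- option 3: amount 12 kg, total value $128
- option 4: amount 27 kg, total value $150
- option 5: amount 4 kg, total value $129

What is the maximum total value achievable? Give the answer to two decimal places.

Take in order of value per unit:
- option 5 (129/4 per unit): all 4 → value 129, running total 129.00
- option 3 (128/12 per unit): all 12 → value 128, running total 257.00
- option 4 (150/27 per unit): all 27 → value 150, running total 407.00
- option 2 (129/37 per unit): all 37 → value 129, running total 536.00
- option 1 (20/32 per unit): 25 of 32 → value 25×20/32 = 15.6250, running total 551.63
Total 551.63.

551.63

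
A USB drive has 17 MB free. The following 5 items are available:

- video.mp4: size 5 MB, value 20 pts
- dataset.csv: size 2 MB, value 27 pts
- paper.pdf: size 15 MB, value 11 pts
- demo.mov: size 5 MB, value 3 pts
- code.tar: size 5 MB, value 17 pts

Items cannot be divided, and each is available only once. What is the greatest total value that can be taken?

Check high-value combinations within 17 MB:
- video.mp4+dataset.csv+demo.mov+code.tar: size 5+2+5+5=17, value 20+27+3+17=67
- video.mp4+dataset.csv+code.tar: size 5+2+5=12, value 20+27+17=64
- video.mp4+dataset.csv+demo.mov: size 5+2+5=12, value 20+27+3=50
Best: 67 pts.

67 pts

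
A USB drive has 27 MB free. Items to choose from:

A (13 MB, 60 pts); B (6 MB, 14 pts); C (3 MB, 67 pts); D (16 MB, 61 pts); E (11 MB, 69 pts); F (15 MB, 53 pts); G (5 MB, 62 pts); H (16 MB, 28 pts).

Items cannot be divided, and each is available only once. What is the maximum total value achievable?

212 pts

Check high-value combinations within 27 MB:
- B+C+E+G: size 6+3+11+5=25, value 14+67+69+62=212
- A+B+C+G: size 13+6+3+5=27, value 60+14+67+62=203
- C+E+G: size 3+11+5=19, value 67+69+62=198
Best: 212 pts.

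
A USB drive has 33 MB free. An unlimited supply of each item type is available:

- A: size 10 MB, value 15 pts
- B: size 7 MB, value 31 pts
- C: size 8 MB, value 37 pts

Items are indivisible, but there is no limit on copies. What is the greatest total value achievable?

Best value-per-unit is C at 37/8, and filling with it alone uses size 4×8=32. No mix of the others beats 4×37 = 148.

148 pts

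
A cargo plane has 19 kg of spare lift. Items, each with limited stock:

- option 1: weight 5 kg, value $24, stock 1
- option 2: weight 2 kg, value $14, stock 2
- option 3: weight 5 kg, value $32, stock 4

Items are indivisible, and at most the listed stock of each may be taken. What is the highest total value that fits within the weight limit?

Best selections within weight 19 and stock limits:
- 2×option 2 + 3×option 3: weight 19, value 124
- 1×option 1 + 2×option 2 + 2×option 3: weight 19, value 116
Best: $124.

$124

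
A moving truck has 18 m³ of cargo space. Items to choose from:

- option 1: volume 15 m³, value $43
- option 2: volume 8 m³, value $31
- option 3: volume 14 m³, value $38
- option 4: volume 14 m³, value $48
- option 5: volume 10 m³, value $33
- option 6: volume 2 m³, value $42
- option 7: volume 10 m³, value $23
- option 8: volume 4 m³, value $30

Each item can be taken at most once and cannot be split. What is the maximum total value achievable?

$105

This is a 0/1 knapsack; check combinations near the capacity.
- option 5+option 6+option 8: volume 10+2+4=16, value 33+42+30=105
- option 2+option 6+option 8: volume 8+2+4=14, value 31+42+30=103
- option 6+option 7+option 8: volume 2+10+4=16, value 42+23+30=95
- option 4+option 6: volume 14+2=16, value 48+42=90
- option 1+option 6: volume 15+2=17, value 43+42=85
Best: $105.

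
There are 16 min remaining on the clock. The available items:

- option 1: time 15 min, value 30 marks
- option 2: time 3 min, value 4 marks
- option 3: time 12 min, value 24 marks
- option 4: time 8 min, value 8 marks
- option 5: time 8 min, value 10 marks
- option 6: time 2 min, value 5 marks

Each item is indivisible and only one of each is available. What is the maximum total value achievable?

30 marks

Check high-value combinations within 16 min:
- option 1: time 15, value 30
- option 3+option 6: time 12+2=14, value 24+5=29
- option 2+option 3: time 3+12=15, value 4+24=28
- option 3: time 12, value 24
Best: 30 marks.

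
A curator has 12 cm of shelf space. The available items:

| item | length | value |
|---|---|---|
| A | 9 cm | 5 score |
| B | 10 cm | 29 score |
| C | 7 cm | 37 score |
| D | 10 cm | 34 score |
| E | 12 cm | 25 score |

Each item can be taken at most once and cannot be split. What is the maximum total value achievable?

37 score

This is a 0/1 knapsack; check combinations near the capacity.
- C: length 7, value 37
- D: length 10, value 34
- B: length 10, value 29
- E: length 12, value 25
- A: length 9, value 5
Best: 37 score.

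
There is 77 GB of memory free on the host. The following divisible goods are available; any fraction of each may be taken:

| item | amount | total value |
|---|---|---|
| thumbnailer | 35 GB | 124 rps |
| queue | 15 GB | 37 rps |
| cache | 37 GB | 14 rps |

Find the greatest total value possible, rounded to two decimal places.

171.22

Take in order of value per unit:
- thumbnailer (124/35 per unit): all 35 → value 124, running total 124.00
- queue (37/15 per unit): all 15 → value 37, running total 161.00
- cache (14/37 per unit): 27 of 37 → value 27×14/37 = 10.2162, running total 171.22
Total 171.22.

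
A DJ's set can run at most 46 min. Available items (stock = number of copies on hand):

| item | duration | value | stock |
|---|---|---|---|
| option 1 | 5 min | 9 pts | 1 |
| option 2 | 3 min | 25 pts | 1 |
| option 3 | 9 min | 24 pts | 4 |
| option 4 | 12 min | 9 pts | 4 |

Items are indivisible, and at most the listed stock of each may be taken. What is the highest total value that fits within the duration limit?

130 pts

Best selections within duration 46 and stock limits:
- 1×option 1 + 1×option 2 + 4×option 3: duration 44, value 130
- 1×option 2 + 4×option 3: duration 39, value 121
- 1×option 1 + 1×option 2 + 3×option 3: duration 35, value 106
Best: 130 pts.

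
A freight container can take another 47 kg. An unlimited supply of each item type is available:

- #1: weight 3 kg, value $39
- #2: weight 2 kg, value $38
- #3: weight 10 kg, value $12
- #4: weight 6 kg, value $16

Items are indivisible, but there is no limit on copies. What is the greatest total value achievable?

$875

Best value-per-unit is #2 at 38/2; filling with it alone gives 23×38 = 874.
Optimal mix: 1×#1 + 22×#2 → weight 47, value 875.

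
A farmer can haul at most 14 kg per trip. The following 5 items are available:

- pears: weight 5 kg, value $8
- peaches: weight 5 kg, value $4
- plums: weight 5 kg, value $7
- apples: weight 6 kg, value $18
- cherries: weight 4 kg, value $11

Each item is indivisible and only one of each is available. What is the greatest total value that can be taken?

$29

Check high-value combinations within 14 kg:
- apples+cherries: weight 6+4=10, value 18+11=29
- pears+apples: weight 5+6=11, value 8+18=26
- pears+plums+cherries: weight 5+5+4=14, value 8+7+11=26
- plums+apples: weight 5+6=11, value 7+18=25
Best: $29.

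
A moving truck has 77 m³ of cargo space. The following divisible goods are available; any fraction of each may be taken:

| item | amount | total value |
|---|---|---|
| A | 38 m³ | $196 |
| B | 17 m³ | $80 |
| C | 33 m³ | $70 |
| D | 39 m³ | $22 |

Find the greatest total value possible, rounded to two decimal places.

322.67

Take in order of value per unit:
- A (196/38 per unit): all 38 → value 196, running total 196.00
- B (80/17 per unit): all 17 → value 80, running total 276.00
- C (70/33 per unit): 22 of 33 → value 22×70/33 = 46.6667, running total 322.67
Total 322.67.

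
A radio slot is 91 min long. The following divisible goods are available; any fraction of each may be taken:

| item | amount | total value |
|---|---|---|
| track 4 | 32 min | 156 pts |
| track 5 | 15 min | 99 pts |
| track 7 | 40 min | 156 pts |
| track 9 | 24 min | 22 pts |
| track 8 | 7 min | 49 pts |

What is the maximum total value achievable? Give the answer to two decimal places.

Take in order of value per unit:
- track 8 (49/7 per unit): all 7 → value 49, running total 49.00
- track 5 (99/15 per unit): all 15 → value 99, running total 148.00
- track 4 (156/32 per unit): all 32 → value 156, running total 304.00
- track 7 (156/40 per unit): 37 of 40 → value 37×156/40 = 144.3000, running total 448.30
Total 448.30.

448.30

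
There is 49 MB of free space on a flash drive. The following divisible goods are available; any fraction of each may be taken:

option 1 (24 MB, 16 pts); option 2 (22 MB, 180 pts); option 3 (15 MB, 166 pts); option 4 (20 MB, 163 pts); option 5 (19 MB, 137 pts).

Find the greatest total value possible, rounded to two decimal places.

Take in order of value per unit:
- option 3 (166/15 per unit): all 15 → value 166, running total 166.00
- option 2 (180/22 per unit): all 22 → value 180, running total 346.00
- option 4 (163/20 per unit): 12 of 20 → value 12×163/20 = 97.8000, running total 443.80
Total 443.80.

443.80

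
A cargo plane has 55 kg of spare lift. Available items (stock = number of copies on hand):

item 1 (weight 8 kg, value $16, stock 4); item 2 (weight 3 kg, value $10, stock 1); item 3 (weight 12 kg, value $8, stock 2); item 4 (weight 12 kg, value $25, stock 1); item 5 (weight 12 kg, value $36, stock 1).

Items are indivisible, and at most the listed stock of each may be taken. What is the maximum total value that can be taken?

Top feasible selections:
- 3×item 1 + 1×item 2 + 1×item 4 + 1×item 5: weight 51, value 119
- 2×item 1 + 1×item 2 + 1×item 3 + 1×item 4 + 1×item 5: weight 55, value 111
- 4×item 1 + 1×item 2 + 1×item 5: weight 47, value 110
- 3×item 1 + 1×item 4 + 1×item 5: weight 48, value 109
Best: $119.

$119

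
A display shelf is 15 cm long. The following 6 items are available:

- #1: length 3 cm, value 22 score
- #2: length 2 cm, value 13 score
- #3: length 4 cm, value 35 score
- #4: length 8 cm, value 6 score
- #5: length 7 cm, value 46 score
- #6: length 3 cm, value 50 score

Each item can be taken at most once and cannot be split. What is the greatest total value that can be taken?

131 score

Check high-value combinations within 15 cm:
- #3+#5+#6: length 4+7+3=14, value 35+46+50=131
- #1+#2+#5+#6: length 3+2+7+3=15, value 22+13+46+50=131
- #1+#2+#3+#6: length 3+2+4+3=12, value 22+13+35+50=120
- #1+#5+#6: length 3+7+3=13, value 22+46+50=118
Best: 131 score.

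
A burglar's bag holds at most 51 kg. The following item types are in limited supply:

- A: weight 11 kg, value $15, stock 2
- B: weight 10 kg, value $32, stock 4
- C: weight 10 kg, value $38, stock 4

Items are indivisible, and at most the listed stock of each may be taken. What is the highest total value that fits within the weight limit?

$184

Best selections within weight 51 and stock limits:
- 1×B + 4×C: weight 50, value 184
- 2×B + 3×C: weight 50, value 178
- 3×B + 2×C: weight 50, value 172
- 1×A + 4×C: weight 51, value 167
Best: $184.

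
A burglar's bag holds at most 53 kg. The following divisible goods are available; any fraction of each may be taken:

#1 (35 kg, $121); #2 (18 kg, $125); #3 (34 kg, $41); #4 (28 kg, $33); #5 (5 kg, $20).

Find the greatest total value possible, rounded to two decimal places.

Take in order of value per unit:
- #2 (125/18 per unit): all 18 → value 125, running total 125.00
- #5 (20/5 per unit): all 5 → value 20, running total 145.00
- #1 (121/35 per unit): 30 of 35 → value 30×121/35 = 103.7143, running total 248.71
Total 248.71.

248.71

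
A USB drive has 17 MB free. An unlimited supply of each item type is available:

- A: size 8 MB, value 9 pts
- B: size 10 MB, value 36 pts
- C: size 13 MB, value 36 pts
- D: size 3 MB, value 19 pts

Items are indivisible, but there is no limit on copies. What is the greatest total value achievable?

Best value-per-unit is D at 19/3, and filling with it alone uses size 5×3=15. No mix of the others beats 5×19 = 95.

95 pts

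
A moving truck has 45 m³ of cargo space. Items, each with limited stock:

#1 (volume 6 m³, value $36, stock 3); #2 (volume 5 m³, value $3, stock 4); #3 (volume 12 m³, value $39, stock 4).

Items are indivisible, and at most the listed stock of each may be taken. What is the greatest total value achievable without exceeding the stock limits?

Top feasible selections:
- 3×#1 + 2×#3: volume 42, value 186
- 3×#1 + 3×#2 + 1×#3: volume 45, value 156
- 3×#1 + 2×#2 + 1×#3: volume 40, value 153
- 2×#1 + 1×#2 + 2×#3: volume 41, value 153
Best: $186.

$186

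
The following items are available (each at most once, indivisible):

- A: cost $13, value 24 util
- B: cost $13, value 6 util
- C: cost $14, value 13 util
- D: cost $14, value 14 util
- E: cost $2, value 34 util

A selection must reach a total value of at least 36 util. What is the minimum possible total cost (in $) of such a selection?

15

Subsets with value ≥ 36, sorted by total cost:
- A+E: cost 15, value 58
- B+E: cost 15, value 40
Minimum cost: 15 $.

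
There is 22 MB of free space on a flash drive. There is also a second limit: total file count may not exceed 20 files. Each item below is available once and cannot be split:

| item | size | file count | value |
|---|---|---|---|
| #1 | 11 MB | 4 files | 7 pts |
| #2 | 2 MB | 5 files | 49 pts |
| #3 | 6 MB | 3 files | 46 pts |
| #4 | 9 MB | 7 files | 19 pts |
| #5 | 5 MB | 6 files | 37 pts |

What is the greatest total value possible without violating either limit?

Feasible sets respecting both limits:
- #2+#3+#5: size 13, file count 14, value 132
- #2+#3+#4: size 17, file count 15, value 114
- #2+#4+#5: size 16, file count 18, value 105
- #1+#2+#3: size 19, file count 12, value 102
Best: 132 pts.

132 pts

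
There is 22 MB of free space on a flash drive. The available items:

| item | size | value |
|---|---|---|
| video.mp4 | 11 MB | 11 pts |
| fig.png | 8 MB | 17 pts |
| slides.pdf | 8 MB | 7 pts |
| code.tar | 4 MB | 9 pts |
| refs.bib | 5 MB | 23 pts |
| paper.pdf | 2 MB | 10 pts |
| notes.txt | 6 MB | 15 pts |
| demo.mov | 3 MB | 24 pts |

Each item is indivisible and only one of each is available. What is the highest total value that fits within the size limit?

83 pts

Check high-value combinations within 22 MB:
- fig.png+code.tar+refs.bib+paper.pdf+demo.mov: size 8+4+5+2+3=22, value 17+9+23+10+24=83
- code.tar+refs.bib+paper.pdf+notes.txt+demo.mov: size 4+5+2+6+3=20, value 9+23+10+15+24=81
- fig.png+refs.bib+notes.txt+demo.mov: size 8+5+6+3=22, value 17+23+15+24=79
Best: 83 pts.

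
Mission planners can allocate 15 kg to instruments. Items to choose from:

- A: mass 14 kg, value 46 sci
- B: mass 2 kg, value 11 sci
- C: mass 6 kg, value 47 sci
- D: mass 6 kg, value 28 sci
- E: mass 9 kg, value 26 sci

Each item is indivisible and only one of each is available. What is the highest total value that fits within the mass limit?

86 sci

This is a 0/1 knapsack; check combinations near the capacity.
- B+C+D: mass 2+6+6=14, value 11+47+28=86
- C+D: mass 6+6=12, value 47+28=75
- C+E: mass 6+9=15, value 47+26=73
- B+C: mass 2+6=8, value 11+47=58
- D+E: mass 6+9=15, value 28+26=54
Best: 86 sci.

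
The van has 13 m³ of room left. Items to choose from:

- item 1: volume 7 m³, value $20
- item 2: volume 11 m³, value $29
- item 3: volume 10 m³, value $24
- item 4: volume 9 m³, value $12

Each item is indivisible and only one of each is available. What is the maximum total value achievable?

$29

Check high-value combinations within 13 m³:
- item 2: volume 11, value 29
- item 3: volume 10, value 24
- item 1: volume 7, value 20
- item 4: volume 9, value 12
Best: $29.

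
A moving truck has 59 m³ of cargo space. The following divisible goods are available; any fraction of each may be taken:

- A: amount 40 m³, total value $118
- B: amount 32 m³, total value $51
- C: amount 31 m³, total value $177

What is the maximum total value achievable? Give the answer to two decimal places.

259.60

Take in order of value per unit:
- C (177/31 per unit): all 31 → value 177, running total 177.00
- A (118/40 per unit): 28 of 40 → value 28×118/40 = 82.6000, running total 259.60
Total 259.60.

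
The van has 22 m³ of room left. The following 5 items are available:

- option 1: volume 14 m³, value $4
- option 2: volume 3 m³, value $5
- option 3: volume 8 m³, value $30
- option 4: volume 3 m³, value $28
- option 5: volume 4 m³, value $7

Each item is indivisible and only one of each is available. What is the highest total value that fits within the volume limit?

Check high-value combinations within 22 m³:
- option 2+option 3+option 4+option 5: volume 3+8+3+4=18, value 5+30+28+7=70
- option 3+option 4+option 5: volume 8+3+4=15, value 30+28+7=65
- option 2+option 3+option 4: volume 3+8+3=14, value 5+30+28=63
Best: $70.

$70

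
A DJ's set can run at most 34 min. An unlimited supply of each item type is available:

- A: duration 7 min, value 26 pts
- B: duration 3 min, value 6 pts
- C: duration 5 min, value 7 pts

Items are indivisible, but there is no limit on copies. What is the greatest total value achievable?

116 pts

Best value-per-unit is A at 26/7; filling with it alone gives 4×26 = 104.
Optimal mix: 4×A + 2×B → duration 34, value 116.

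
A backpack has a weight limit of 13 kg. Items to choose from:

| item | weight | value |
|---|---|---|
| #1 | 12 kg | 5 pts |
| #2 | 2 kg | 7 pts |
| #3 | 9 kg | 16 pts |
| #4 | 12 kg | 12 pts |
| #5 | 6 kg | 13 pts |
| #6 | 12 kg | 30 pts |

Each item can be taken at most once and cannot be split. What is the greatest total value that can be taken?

30 pts

This is a 0/1 knapsack; check combinations near the capacity.
- #6: weight 12, value 30
- #2+#3: weight 2+9=11, value 7+16=23
- #2+#5: weight 2+6=8, value 7+13=20
- #3: weight 9, value 16
Best: 30 pts.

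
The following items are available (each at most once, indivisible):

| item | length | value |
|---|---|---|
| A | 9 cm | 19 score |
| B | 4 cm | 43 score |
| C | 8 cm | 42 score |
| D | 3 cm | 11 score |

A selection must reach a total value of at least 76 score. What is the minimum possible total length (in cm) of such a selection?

12

Subsets with value ≥ 76, sorted by total length:
- B+C: length 12, value 85
- B+C+D: length 15, value 96
- A+B+C: length 21, value 104
Minimum length: 12 cm.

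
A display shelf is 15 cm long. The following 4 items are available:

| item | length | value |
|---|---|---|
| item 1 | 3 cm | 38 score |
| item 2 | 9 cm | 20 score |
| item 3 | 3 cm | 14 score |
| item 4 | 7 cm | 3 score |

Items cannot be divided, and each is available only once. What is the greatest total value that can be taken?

Check high-value combinations within 15 cm:
- item 1+item 2+item 3: length 3+9+3=15, value 38+20+14=72
- item 1+item 2: length 3+9=12, value 38+20=58
- item 1+item 3+item 4: length 3+3+7=13, value 38+14+3=55
- item 1+item 3: length 3+3=6, value 38+14=52
- item 1+item 4: length 3+7=10, value 38+3=41
Best: 72 score.

72 score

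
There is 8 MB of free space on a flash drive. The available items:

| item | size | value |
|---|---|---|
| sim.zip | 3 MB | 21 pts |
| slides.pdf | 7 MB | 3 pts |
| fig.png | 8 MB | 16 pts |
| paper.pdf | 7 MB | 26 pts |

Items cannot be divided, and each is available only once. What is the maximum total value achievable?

26 pts

Check high-value combinations within 8 MB:
- paper.pdf: size 7, value 26
- sim.zip: size 3, value 21
- fig.png: size 8, value 16
- slides.pdf: size 7, value 3
Best: 26 pts.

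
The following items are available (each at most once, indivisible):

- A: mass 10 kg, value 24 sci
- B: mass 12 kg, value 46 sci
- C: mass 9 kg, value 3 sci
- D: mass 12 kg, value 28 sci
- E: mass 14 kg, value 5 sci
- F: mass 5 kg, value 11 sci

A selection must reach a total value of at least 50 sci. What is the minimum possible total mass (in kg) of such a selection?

Subsets with value ≥ 50, sorted by total mass:
- B+F: mass 17, value 57
- A+B: mass 22, value 70
- A+D: mass 22, value 52
- B+D: mass 24, value 74
Minimum mass: 17 kg.

17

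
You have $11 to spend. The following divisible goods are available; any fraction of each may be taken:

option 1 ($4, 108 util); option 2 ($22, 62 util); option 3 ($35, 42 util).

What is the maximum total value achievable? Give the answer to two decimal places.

127.73

Take in order of value per unit:
- option 1 (108/4 per unit): all 4 → value 108, running total 108.00
- option 2 (62/22 per unit): 7 of 22 → value 7×62/22 = 19.7273, running total 127.73
Total 127.73.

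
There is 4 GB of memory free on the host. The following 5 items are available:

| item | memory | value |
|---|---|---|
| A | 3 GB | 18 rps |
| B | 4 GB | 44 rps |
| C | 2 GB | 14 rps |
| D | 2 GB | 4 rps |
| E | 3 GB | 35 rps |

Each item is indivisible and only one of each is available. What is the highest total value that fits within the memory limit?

44 rps

Check high-value combinations within 4 GB:
- B: memory 4, value 44
- E: memory 3, value 35
- A: memory 3, value 18
Best: 44 rps.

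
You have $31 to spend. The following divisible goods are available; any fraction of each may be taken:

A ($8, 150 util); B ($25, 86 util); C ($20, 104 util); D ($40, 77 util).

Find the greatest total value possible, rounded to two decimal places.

Take in order of value per unit:
- A (150/8 per unit): all 8 → value 150, running total 150.00
- C (104/20 per unit): all 20 → value 104, running total 254.00
- B (86/25 per unit): 3 of 25 → value 3×86/25 = 10.3200, running total 264.32
Total 264.32.

264.32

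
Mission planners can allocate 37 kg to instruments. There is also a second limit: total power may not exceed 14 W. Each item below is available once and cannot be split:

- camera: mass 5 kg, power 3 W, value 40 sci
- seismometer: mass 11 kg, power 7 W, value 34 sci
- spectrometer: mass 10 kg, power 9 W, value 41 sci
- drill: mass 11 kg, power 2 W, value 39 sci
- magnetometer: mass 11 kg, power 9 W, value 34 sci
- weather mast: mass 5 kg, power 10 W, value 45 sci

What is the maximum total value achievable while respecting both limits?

120 sci

Feasible sets respecting both limits:
- camera+spectrometer+drill: mass 26, power 14, value 120
- camera+seismometer+drill: mass 27, power 12, value 113
- camera+drill+magnetometer: mass 27, power 14, value 113
Best: 120 sci.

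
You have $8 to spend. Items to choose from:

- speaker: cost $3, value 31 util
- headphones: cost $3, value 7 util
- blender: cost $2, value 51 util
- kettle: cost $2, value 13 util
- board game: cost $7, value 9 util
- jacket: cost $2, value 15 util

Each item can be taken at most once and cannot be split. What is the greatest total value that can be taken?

This is a 0/1 knapsack; check combinations near the capacity.
- speaker+blender+jacket: cost 3+2+2=7, value 31+51+15=97
- speaker+blender+kettle: cost 3+2+2=7, value 31+51+13=95
- speaker+headphones+blender: cost 3+3+2=8, value 31+7+51=89
- speaker+blender: cost 3+2=5, value 31+51=82
Best: 97 util.

97 util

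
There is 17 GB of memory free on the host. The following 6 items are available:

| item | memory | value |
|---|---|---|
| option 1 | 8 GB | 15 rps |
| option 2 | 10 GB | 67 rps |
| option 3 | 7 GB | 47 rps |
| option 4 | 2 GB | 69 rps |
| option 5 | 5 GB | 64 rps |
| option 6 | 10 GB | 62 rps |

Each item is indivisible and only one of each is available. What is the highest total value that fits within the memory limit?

200 rps

Check high-value combinations within 17 GB:
- option 2+option 4+option 5: memory 10+2+5=17, value 67+69+64=200
- option 4+option 5+option 6: memory 2+5+10=17, value 69+64+62=195
- option 3+option 4+option 5: memory 7+2+5=14, value 47+69+64=180
Best: 200 rps.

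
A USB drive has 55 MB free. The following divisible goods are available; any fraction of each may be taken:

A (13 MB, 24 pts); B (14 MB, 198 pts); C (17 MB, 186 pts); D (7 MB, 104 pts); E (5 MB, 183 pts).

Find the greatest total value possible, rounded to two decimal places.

693.15

Take in order of value per unit:
- E (183/5 per unit): all 5 → value 183, running total 183.00
- D (104/7 per unit): all 7 → value 104, running total 287.00
- B (198/14 per unit): all 14 → value 198, running total 485.00
- C (186/17 per unit): all 17 → value 186, running total 671.00
- A (24/13 per unit): 12 of 13 → value 12×24/13 = 22.1538, running total 693.15
Total 693.15.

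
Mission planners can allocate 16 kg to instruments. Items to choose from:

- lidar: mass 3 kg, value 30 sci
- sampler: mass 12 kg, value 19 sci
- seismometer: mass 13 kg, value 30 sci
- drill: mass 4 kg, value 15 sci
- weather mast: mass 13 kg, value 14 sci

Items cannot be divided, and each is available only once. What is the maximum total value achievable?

Check high-value combinations within 16 kg:
- lidar+seismometer: mass 3+13=16, value 30+30=60
- lidar+sampler: mass 3+12=15, value 30+19=49
- lidar+drill: mass 3+4=7, value 30+15=45
Best: 60 sci.

60 sci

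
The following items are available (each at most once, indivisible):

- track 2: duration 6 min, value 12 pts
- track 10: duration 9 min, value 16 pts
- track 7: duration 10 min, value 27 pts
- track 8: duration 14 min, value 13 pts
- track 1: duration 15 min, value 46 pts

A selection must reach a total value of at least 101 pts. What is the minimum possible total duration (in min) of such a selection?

40

Subsets with value ≥ 101, sorted by total duration:
- track 2+track 10+track 7+track 1: duration 40, value 101
- track 10+track 7+track 8+track 1: duration 48, value 102
- track 2+track 10+track 7+track 8+track 1: duration 54, value 114
Minimum duration: 40 min.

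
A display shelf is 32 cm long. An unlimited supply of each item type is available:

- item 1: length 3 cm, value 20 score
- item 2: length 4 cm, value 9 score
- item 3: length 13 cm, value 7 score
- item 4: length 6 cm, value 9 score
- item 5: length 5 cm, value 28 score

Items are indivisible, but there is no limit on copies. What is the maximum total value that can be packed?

Best value-per-unit is item 1 at 20/3; filling with it alone gives 10×20 = 200.
Optimal mix: 9×item 1 + 1×item 5 → length 32, value 208.

208 score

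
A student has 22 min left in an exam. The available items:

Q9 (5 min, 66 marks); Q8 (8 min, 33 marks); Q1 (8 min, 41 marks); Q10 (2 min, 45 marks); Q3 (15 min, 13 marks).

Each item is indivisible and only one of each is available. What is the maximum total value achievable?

152 marks

Check high-value combinations within 22 min:
- Q9+Q1+Q10: time 5+8+2=15, value 66+41+45=152
- Q9+Q8+Q10: time 5+8+2=15, value 66+33+45=144
- Q9+Q8+Q1: time 5+8+8=21, value 66+33+41=140
- Q9+Q10+Q3: time 5+2+15=22, value 66+45+13=124
Best: 152 marks.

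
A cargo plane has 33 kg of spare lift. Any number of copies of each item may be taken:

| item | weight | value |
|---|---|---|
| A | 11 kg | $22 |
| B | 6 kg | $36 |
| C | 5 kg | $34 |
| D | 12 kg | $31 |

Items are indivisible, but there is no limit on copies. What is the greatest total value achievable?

$210

Best value-per-unit is C at 34/5; filling with it alone gives 6×34 = 204.
Optimal mix: 3×B + 3×C → weight 33, value 210.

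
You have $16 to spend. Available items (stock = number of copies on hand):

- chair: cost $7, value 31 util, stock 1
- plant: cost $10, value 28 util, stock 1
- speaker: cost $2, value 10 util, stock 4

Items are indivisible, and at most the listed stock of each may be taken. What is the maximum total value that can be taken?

Top feasible selections:
- 1×chair + 4×speaker: cost 15, value 71
- 1×chair + 3×speaker: cost 13, value 61
- 1×plant + 3×speaker: cost 16, value 58
Best: 71 util.

71 util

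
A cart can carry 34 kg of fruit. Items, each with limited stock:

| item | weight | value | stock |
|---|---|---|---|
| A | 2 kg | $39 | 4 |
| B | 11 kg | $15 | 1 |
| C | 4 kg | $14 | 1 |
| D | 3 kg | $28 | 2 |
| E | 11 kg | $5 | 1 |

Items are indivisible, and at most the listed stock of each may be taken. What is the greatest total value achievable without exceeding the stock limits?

$241

Best selections within weight 34 and stock limits:
- 4×A + 1×B + 1×C + 2×D: weight 29, value 241
- 4×A + 1×C + 2×D + 1×E: weight 29, value 231
Best: $241.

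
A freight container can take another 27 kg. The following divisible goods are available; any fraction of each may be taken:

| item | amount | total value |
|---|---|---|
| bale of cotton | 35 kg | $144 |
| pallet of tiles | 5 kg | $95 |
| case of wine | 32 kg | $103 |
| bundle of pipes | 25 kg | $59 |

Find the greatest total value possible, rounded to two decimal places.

Take in order of value per unit:
- pallet of tiles (95/5 per unit): all 5 → value 95, running total 95.00
- bale of cotton (144/35 per unit): 22 of 35 → value 22×144/35 = 90.5143, running total 185.51
Total 185.51.

185.51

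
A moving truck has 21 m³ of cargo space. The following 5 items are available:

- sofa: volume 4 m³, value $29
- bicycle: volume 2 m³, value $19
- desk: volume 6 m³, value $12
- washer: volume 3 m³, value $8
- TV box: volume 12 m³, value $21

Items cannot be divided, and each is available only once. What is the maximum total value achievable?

$77

This is a 0/1 knapsack; check combinations near the capacity.
- sofa+bicycle+washer+TV box: volume 4+2+3+12=21, value 29+19+8+21=77
- sofa+bicycle+TV box: volume 4+2+12=18, value 29+19+21=69
- sofa+bicycle+desk+washer: volume 4+2+6+3=15, value 29+19+12+8=68
Best: $77.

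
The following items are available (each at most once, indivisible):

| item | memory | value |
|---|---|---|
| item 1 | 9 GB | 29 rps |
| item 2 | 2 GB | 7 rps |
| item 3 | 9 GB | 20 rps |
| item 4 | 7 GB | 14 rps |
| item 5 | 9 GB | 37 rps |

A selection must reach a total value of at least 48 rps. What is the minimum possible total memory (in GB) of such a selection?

Subsets with value ≥ 48, sorted by total memory:
- item 4+item 5: memory 16, value 51
- item 1+item 5: memory 18, value 66
Minimum memory: 16 GB.

16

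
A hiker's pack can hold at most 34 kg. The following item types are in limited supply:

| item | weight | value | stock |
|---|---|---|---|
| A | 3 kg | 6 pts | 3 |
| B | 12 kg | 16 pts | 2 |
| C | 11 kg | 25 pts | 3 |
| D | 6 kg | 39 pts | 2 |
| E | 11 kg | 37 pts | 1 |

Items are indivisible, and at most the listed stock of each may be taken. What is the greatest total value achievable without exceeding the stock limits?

Top feasible selections:
- 1×C + 2×D + 1×E: weight 34, value 140
- 3×A + 2×D + 1×E: weight 32, value 133
Best: 140 pts.

140 pts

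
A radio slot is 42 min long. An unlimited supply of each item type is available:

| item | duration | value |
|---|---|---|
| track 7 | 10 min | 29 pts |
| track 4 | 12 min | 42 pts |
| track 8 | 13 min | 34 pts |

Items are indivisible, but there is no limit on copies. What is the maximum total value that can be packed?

129 pts

Best value-per-unit is track 4 at 42/12; filling with it alone gives 3×42 = 126.
Optimal mix: 3×track 7 + 1×track 4 → duration 42, value 129.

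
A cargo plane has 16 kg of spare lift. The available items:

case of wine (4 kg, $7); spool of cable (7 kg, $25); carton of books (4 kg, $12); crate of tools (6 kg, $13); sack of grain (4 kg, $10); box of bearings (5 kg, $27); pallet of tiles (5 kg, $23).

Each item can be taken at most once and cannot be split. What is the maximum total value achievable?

Check high-value combinations within 16 kg:
- spool of cable+carton of books+box of bearings: weight 7+4+5=16, value 25+12+27=64
- crate of tools+box of bearings+pallet of tiles: weight 6+5+5=16, value 13+27+23=63
- carton of books+box of bearings+pallet of tiles: weight 4+5+5=14, value 12+27+23=62
Best: $64.

$64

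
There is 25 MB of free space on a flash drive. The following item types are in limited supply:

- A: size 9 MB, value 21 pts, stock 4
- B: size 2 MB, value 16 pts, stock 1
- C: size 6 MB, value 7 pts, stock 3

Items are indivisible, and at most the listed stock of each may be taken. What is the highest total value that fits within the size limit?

58 pts

Best selections within size 25 and stock limits:
- 2×A + 1×B: size 20, value 58
- 1×A + 1×B + 2×C: size 23, value 51
Best: 58 pts.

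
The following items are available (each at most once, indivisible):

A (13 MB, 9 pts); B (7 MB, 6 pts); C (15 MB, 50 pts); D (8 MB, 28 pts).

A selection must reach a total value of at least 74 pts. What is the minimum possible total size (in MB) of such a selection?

23

Subsets with value ≥ 74, sorted by total size:
- C+D: size 23, value 78
- B+C+D: size 30, value 84
- A+C+D: size 36, value 87
Minimum size: 23 MB.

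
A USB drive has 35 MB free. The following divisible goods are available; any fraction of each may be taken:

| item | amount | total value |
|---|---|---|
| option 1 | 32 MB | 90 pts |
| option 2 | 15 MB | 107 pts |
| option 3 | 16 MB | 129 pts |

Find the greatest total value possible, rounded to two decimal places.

247.25

Take in order of value per unit:
- option 3 (129/16 per unit): all 16 → value 129, running total 129.00
- option 2 (107/15 per unit): all 15 → value 107, running total 236.00
- option 1 (90/32 per unit): 4 of 32 → value 4×90/32 = 11.2500, running total 247.25
Total 247.25.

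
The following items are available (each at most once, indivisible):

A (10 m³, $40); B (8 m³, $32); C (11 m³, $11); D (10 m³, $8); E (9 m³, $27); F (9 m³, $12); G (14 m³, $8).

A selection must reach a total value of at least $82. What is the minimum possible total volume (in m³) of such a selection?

Subsets with value ≥ 82, sorted by total volume:
- A+B+E: volume 27, value 99
- A+B+F: volume 27, value 84
Minimum volume: 27 m³.

27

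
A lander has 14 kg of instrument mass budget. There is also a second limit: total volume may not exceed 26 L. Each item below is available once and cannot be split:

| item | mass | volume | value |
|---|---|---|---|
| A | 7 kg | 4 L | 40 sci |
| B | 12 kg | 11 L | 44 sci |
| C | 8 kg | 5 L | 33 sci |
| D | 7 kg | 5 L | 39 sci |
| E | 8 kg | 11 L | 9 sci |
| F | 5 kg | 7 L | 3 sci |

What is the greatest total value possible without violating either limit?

Feasible sets respecting both limits:
- A+D: mass 14, volume 9, value 79
- B: mass 12, volume 11, value 44
- A+F: mass 12, volume 11, value 43
Best: 79 sci.

79 sci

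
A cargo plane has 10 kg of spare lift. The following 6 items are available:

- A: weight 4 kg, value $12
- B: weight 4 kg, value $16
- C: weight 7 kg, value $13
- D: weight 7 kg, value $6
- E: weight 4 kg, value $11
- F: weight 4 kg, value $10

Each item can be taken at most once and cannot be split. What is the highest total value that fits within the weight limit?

$28

Check high-value combinations within 10 kg:
- A+B: weight 4+4=8, value 12+16=28
- B+E: weight 4+4=8, value 16+11=27
- B+F: weight 4+4=8, value 16+10=26
- A+E: weight 4+4=8, value 12+11=23
- A+F: weight 4+4=8, value 12+10=22
Best: $28.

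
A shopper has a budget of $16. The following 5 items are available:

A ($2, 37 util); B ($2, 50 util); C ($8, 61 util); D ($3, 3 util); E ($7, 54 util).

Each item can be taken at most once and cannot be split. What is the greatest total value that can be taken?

151 util

This is a 0/1 knapsack; check combinations near the capacity.
- A+B+C+D: cost 2+2+8+3=15, value 37+50+61+3=151
- A+B+C: cost 2+2+8=12, value 37+50+61=148
- A+B+D+E: cost 2+2+3+7=14, value 37+50+3+54=144
- A+B+E: cost 2+2+7=11, value 37+50+54=141
Best: 151 util.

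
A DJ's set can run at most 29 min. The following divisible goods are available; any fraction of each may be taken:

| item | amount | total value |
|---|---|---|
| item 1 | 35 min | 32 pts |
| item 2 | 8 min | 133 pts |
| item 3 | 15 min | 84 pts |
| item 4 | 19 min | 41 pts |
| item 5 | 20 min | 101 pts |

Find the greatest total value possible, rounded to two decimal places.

Take in order of value per unit:
- item 2 (133/8 per unit): all 8 → value 133, running total 133.00
- item 3 (84/15 per unit): all 15 → value 84, running total 217.00
- item 5 (101/20 per unit): 6 of 20 → value 6×101/20 = 30.3000, running total 247.30
Total 247.30.

247.30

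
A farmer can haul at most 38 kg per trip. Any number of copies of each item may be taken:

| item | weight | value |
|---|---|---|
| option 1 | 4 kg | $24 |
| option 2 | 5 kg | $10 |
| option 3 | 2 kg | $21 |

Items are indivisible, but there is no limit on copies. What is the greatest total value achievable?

$399

Best value-per-unit is option 3 at 21/2, and filling with it alone uses weight 19×2=38. No mix of the others beats 19×21 = 399.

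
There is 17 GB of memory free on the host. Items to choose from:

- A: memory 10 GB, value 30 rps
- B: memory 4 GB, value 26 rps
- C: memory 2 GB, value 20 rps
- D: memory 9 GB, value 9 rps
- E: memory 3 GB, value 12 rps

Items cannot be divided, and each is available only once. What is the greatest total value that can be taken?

Check high-value combinations within 17 GB:
- A+B+C: memory 10+4+2=16, value 30+26+20=76
- A+B+E: memory 10+4+3=17, value 30+26+12=68
- A+C+E: memory 10+2+3=15, value 30+20+12=62
Best: 76 rps.

76 rps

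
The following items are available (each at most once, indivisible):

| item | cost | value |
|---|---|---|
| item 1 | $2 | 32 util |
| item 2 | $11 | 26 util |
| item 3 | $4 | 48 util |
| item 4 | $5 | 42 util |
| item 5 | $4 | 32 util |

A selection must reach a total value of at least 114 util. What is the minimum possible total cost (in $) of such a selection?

Subsets with value ≥ 114, sorted by total cost:
- item 1+item 3+item 4: cost 11, value 122
- item 3+item 4+item 5: cost 13, value 122
- item 1+item 3+item 4+item 5: cost 15, value 154
Minimum cost: 11 $.

11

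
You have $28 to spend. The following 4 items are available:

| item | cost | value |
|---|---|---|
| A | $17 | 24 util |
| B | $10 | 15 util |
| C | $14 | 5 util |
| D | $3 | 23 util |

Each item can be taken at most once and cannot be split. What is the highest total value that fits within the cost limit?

47 util

Check high-value combinations within $28:
- A+D: cost 17+3=20, value 24+23=47
- B+C+D: cost 10+14+3=27, value 15+5+23=43
- A+B: cost 17+10=27, value 24+15=39
Best: 47 util.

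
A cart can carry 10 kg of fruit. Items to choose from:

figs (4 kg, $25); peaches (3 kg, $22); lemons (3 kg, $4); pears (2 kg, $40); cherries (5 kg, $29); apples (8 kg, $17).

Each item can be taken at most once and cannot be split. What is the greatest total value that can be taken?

Check high-value combinations within 10 kg:
- peaches+pears+cherries: weight 3+2+5=10, value 22+40+29=91
- figs+peaches+pears: weight 4+3+2=9, value 25+22+40=87
- lemons+pears+cherries: weight 3+2+5=10, value 4+40+29=73
- pears+cherries: weight 2+5=7, value 40+29=69
Best: $91.

$91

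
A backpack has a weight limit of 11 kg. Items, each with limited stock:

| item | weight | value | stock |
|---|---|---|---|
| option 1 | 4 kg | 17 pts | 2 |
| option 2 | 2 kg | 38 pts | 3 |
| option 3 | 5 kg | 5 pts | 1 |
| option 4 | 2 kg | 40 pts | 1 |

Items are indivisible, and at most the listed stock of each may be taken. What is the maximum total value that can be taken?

154 pts

Top feasible selections:
- 3×option 2 + 1×option 4: weight 8, value 154
- 1×option 1 + 2×option 2 + 1×option 4: weight 10, value 133
Best: 154 pts.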